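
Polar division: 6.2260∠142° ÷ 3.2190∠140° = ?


r = 6.2260 / 3.2190 = 1.9341
theta = 142° - 140° = 2° = 2° (mod 360)

1.9341 cis(2°)


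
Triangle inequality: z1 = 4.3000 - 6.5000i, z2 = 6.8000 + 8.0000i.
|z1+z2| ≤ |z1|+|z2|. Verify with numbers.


|z1| = sqrt(4.3^2 + (-6.5)^2) = sqrt(60.74) = 7.7936
|z2| = sqrt(6.8^2 + 8^2) = sqrt(110.24) = 10.4995
z1+z2 = 11.1000 + 1.5000i
|z1+z2| = sqrt(125.46) = 11.2009
|z1|+|z2| = 7.7936 + 10.4995 = 18.2931

|z1+z2| = 11.2009 ≤ |z1|+|z2| = 18.2931 (verified)


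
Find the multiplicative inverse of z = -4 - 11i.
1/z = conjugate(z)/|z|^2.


|z|^2 = 16+121 = 137
1/z = (-4 + 11i)/137

1/z = -0.0292 + 0.0803i


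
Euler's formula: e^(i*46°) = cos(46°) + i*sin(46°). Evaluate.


cos(46°) = 0.6947
sin(46°) = 0.7193

e^(i*46°) = 0.6947 + 0.7193i


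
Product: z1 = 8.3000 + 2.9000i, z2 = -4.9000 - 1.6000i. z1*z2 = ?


Real = 8.3*(-4.9) - 2.9*(-1.6) = -40.67 - (-4.64) = -36.03
Imag = 8.3*(-1.6) - (4.9)*2.9 = -13.28 - (14.21) = -27.49

-36.0300 - 27.4900i


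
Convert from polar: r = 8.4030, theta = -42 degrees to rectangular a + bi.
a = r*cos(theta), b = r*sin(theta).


a = 8.4030*cos(-42°) = 8.4030*0.74314 = 6.2446
b = 8.4030*sin(-42°) = 8.4030*(-0.66913) = -5.6227

6.2446 - 5.6227i


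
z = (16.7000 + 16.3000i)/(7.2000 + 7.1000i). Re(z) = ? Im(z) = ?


Multiply by conjugate: (16.7000 + 16.3000i)(7.2000 - 7.1000i) / (7.2^2 + 7.1^2)
Numerator real = 16.7*7.2 + 16.3*7.1 = 235.97
Numerator imag = 16.3*7.2 - 16.7*7.1 = -1.21
Denominator = 102.25
Re(z) = 235.97/102.25 = 2.3078
Im(z) = -1.21/102.25 = -0.0118

Re(z) = 2.3078, Im(z) = -0.0118


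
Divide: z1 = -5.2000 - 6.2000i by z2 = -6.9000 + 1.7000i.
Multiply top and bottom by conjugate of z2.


Conjugate of z2 = -6.9000 - 1.7000i
Numerator: (-5.2000 - 6.2000i)(-6.9000 - 1.7000i) = 25.3400 + 51.6200i
Denominator: (-6.9)^2 + 1.7^2 = 50.5
Result = (25.3400 + 51.6200i)/50.5

0.5018 + 1.0222i


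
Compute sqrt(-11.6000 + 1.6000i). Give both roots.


|z| = sqrt(134.56+2.56) = 11.7098
sqrt((|z|+a)/2) = sqrt((11.7098+(-11.6))/2) = sqrt(0.0549) = 0.2343
sqrt((|z|-a)/2) = sqrt((11.7098-(-11.6))/2) = sqrt(11.6549) = 3.4139

±(0.2343 + 3.4139i) i.e. 0.2343 + 3.4139i and -0.2343 - 3.4139i


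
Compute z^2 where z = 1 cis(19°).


r^2 = 1^2 = 1
n*theta = 2*19° = 38° = 38° (mod 360)
a = 1*cos(38°) = 0.7880
b = 1*sin(38°) = 0.6157

1 cis(38°) = 0.7880 + 0.6157i


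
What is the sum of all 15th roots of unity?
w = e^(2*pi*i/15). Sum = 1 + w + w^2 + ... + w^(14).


The sum of all 15th roots of unity is 0.
Geometric series: (1 - w^15)/(1 - w) = (1-1)/(1-w) = 0 since w^15 = 1, w ≠ 1.
Alternatively: coefficient of z^14 in z^15 - 1 is 0.

0


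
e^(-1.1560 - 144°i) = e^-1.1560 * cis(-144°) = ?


e^-1.1560 = 0.3147
cos(-144°) = -0.809
sin(-144°) = -0.5878
Real = 0.3147*(-0.809) = -0.2546
Imag = 0.3147*(-0.5878) = -0.1850

-0.2546 - 0.1850i


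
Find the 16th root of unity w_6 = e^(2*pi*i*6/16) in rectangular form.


Angle = 360*6/16 = 135°
a = cos(135°) = -0.7071
b = sin(135°) = 0.7071

-0.7071 + 0.7071i


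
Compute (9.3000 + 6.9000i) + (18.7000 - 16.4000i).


Real: 9.3 + 18.7 = 28
Imag: 6.9 - 16.4 = -9.5

28.0000 - 9.5000i


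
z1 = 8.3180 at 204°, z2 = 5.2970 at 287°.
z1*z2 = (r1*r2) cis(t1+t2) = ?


r = 8.3180 * 5.2970 = 44.0604
theta = 204° + 287° = 491° = 131° (mod 360)

44.0604 cis(131°)


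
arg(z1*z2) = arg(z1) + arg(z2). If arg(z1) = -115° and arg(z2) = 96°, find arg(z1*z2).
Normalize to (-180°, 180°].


arg(z1*z2) = -115° + 96° = -19°
Normalized to (-180°, 180°]: -19°

-19°


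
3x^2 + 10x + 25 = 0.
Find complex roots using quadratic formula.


disc = 10^2 - 4*3*25 = 100 - 300 = -200
sqrt(|disc|) = sqrt(200) = 14.1421
Real part = -10/(2*3) = -1.6667
Imag part = 14.1421/(2*3) = 2.3570

-1.6667 ± 2.3570i


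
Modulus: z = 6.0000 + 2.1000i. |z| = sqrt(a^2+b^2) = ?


|z| = sqrt(6^2 + 2.1^2) = sqrt(36 + 4.41) = sqrt(40.41) = 6.3569

|z| = 6.3569


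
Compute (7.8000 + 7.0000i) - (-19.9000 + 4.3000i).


Real: 7.8 + 19.9 = 27.7
Imag: 7 - 4.3 = 2.7

27.7000 + 2.7000i


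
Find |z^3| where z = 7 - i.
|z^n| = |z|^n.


|z| = sqrt(49+1) = sqrt(50) = 7.0711
|z^3| = |z|^3 = (sqrt(50))^3 = 50*sqrt(50)

|z^3| = 50*sqrt(50) ≈ 353.5534


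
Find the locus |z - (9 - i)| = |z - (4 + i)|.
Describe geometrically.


Equal distances means the locus is the perpendicular bisector of z1 and z2.
Midpoint = ((9+4)/2, (-1+1)/2) = (6.5000, 0)

Perpendicular bisector through (6.5000, 0)


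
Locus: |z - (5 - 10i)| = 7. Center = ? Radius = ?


|z - z0| = r is a circle with center z0 and radius r.
Center = (5, -10), radius = 7

Circle with center (5, -10) and radius 7


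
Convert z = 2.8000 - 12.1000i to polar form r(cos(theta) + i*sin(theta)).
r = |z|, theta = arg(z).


r = sqrt(7.84+146.41) = sqrt(154.25) = 12.4197
theta = atan2(-12.1, 2.8) = -76.9708 degrees

r = 12.4197, theta = -76.9708 degrees


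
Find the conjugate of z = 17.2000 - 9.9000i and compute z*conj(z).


z_bar = 17.2000 + 9.9000i
z*z_bar = 17.2^2 + (-9.9)^2 = 295.84 + 98.01 = 393.85

z_bar = 17.2000 + 9.9000i, z*z_bar = 393.85


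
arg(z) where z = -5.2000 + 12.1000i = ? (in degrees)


Re = -5.2, Im = 12.1
arg = atan2(12.1, -5.2) = 113.2557 degrees

arg(z) = 113.2557 degrees


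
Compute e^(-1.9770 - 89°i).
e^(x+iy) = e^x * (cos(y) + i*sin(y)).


e^-1.9770 = 0.1385
cos(-89°) = 0.0175
sin(-89°) = -0.9998
Real = 0.1385*0.0175 = 0.0024
Imag = 0.1385*(-0.9998) = -0.1385

0.0024 - 0.1385i


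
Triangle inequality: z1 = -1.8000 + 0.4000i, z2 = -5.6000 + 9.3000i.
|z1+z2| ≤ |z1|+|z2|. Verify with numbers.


|z1| = sqrt((-1.8)^2 + 0.4^2) = sqrt(3.4) = 1.8439
|z2| = sqrt((-5.6)^2 + 9.3^2) = sqrt(117.85) = 10.8559
z1+z2 = -7.4000 + 9.7000i
|z1+z2| = sqrt(148.85) = 12.2004
|z1|+|z2| = 1.8439 + 10.8559 = 12.6998

|z1+z2| = 12.2004 ≤ |z1|+|z2| = 12.6998 (verified)


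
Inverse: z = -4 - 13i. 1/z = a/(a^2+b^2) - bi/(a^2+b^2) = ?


|z|^2 = 16+169 = 185
1/z = (-4 + 13i)/185

1/z = -0.0216 + 0.0703i


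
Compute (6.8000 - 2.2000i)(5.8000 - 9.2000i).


Real = 6.8*5.8 - (-2.2)*(-9.2) = 39.44 - 20.24 = 19.2
Imag = 6.8*(-9.2) + 5.8*(-2.2) = -62.56 - (12.76) = -75.32

19.2000 - 75.3200i


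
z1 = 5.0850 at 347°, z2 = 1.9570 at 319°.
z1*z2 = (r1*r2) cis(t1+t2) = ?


r = 5.0850 * 1.9570 = 9.9513
theta = 347° + 319° = 666° = 306° (mod 360)

9.9513 cis(306°)


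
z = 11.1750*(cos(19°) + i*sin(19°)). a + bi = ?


a = 11.1750*cos(19°) = 11.1750*0.94552 = 10.5662
b = 11.1750*sin(19°) = 11.1750*0.32557 = 3.6382

10.5662 + 3.6382i


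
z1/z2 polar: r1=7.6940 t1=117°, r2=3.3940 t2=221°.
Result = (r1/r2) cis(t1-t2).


r = 7.6940 / 3.3940 = 2.2669
theta = 117° - 221° = -104° = 256° (mod 360)

2.2669 cis(256°)


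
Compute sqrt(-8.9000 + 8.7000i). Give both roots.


|z| = sqrt(79.21+75.69) = 12.4459
sqrt((|z|+a)/2) = sqrt((12.4459+(-8.9))/2) = sqrt(1.7729) = 1.3315
sqrt((|z|-a)/2) = sqrt((12.4459-(-8.9))/2) = sqrt(10.6729) = 3.2669

±(1.3315 + 3.2669i) i.e. 1.3315 + 3.2669i and -1.3315 - 3.2669i


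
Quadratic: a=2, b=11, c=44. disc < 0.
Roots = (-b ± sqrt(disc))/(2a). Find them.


disc = 11^2 - 4*2*44 = 121 - 352 = -231
sqrt(|disc|) = sqrt(231) = 15.1987
Real part = -11/(2*2) = -2.7500
Imag part = 15.1987/(2*2) = 3.7997

-2.7500 ± 3.7997i


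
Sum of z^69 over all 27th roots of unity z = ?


The roots are w_k = w^k with w = e^(2*pi*i/27), and (w^k)^69 = (w^69)^k.
So S = 1 + u + u^2 + ... + u^(26) with u = w^69.
69 = 2*27 + 15, so 69 is not a multiple of 27: u = (w^27)^2 * w^15 = w^15 ≠ 1 (w is a primitive 27th root), while u^27 = (w^27)^69 = 1.
Geometric series: S = (1 - u^27)/(1 - u) = (1 - 1)/(1 - u) = 0

S = 0


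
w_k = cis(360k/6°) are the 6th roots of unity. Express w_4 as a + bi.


Angle = 360*4/6 = 240°
a = cos(240°) = -0.5000
b = sin(240°) = -0.8660

-0.5000 - 0.8660i


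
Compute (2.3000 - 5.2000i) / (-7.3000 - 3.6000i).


Conjugate of z2 = -7.3000 + 3.6000i
Numerator: (2.3000 - 5.2000i)(-7.3000 + 3.6000i) = 1.9300 + 46.2400i
Denominator: (-7.3)^2 + (-3.6)^2 = 66.25
Result = (1.9300 + 46.2400i)/66.25

0.0291 + 0.6980i


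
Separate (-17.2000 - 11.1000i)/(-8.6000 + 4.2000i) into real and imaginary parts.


Multiply by conjugate: (-17.2000 - 11.1000i)(-8.6000 - 4.2000i) / ((-8.6)^2 + 4.2^2)
Numerator real = -17.2*(-8.6) - (11.1)*4.2 = 101.3
Numerator imag = -11.1*(-8.6) - (-17.2)*4.2 = 167.7
Denominator = 91.6
Re(z) = 101.3/91.6 = 1.1059
Im(z) = 167.7/91.6 = 1.8308

Re(z) = 1.1059, Im(z) = 1.8308


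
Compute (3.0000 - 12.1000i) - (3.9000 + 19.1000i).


Real: 3 - 3.9 = -0.9
Imag: -12.1 - 19.1 = -31.2

-0.9000 - 31.2000i


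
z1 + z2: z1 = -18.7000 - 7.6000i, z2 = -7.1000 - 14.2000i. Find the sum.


Real: -18.7 - 7.1 = -25.8
Imag: -7.6 - 14.2 = -21.8

-25.8000 - 21.8000i


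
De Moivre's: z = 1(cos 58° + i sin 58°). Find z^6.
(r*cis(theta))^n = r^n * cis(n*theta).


r^6 = 1^6 = 1
n*theta = 6*58° = 348° = 348° (mod 360)
a = 1*cos(348°) = 0.9781
b = 1*sin(348°) = -0.2079

1 cis(348°) = 0.9781 - 0.2079i


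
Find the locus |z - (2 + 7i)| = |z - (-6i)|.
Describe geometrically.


Equal distances means the locus is the perpendicular bisector of z1 and z2.
Midpoint = ((2+0)/2, (7+(-6))/2) = (1.0000, 0.5000)

Perpendicular bisector through (1.0000, 0.5000)


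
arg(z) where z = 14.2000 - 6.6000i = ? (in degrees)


Re = 14.2, Im = -6.6
arg = atan2(-6.6, 14.2) = -24.9285 degrees

arg(z) = -24.9285 degrees


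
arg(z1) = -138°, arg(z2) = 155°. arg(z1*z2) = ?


arg(z1*z2) = -138° + 155° = 17°
Normalized to (-180°, 180°]: 17°

17°


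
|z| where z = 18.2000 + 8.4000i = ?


|z| = sqrt(18.2^2 + 8.4^2) = sqrt(331.24 + 70.56) = sqrt(401.8) = 20.0449

|z| = 20.0449


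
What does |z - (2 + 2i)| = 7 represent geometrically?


|z - z0| = r is a circle with center z0 and radius r.
Center = (2, 2), radius = 7

Circle with center (2, 2) and radius 7


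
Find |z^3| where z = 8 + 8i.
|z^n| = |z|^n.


|z| = sqrt(64+64) = sqrt(128) = 11.3137
|z^3| = |z|^3 = (sqrt(128))^3 = 128*sqrt(128)

|z^3| = 128*sqrt(128) ≈ 1448.1547


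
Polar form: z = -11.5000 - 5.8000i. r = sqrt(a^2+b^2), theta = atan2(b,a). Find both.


r = sqrt(132.25+33.64) = sqrt(165.89) = 12.8798
theta = atan2(-5.8, -11.5) = -153.2360 degrees

r = 12.8798, theta = -153.2360 degrees


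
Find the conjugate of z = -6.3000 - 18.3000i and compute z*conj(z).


z_bar = -6.3000 + 18.3000i
z*z_bar = (-6.3)^2 + (-18.3)^2 = 39.69 + 334.89 = 374.58

z_bar = -6.3000 + 18.3000i, z*z_bar = 374.58


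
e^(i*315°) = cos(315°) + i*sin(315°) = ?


cos(315°) = 0.7071
sin(315°) = -0.7071

e^(i*315°) = 0.7071 - 0.7071i


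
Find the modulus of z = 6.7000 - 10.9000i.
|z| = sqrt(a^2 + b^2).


|z| = sqrt(6.7^2 + (-10.9)^2) = sqrt(44.89 + 118.81) = sqrt(163.7) = 12.7945

|z| = 12.7945


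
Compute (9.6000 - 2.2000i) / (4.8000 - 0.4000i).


Conjugate of z2 = 4.8000 + 0.4000i
Numerator: (9.6000 - 2.2000i)(4.8000 + 0.4000i) = 46.9600 - 6.7200i
Denominator: 4.8^2 + (-0.4)^2 = 23.2
Result = (46.9600 - 6.7200i)/23.2

2.0241 - 0.2897i


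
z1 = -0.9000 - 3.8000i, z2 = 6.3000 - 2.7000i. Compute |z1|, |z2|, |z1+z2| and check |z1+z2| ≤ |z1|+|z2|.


|z1| = sqrt((-0.9)^2 + (-3.8)^2) = sqrt(15.25) = 3.9051
|z2| = sqrt(6.3^2 + (-2.7)^2) = sqrt(46.98) = 6.8542
z1+z2 = 5.4000 - 6.5000i
|z1+z2| = sqrt(71.41) = 8.4504
|z1|+|z2| = 3.9051 + 6.8542 = 10.7593

|z1+z2| = 8.4504 ≤ |z1|+|z2| = 10.7593 (verified)


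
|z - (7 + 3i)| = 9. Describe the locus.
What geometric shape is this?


|z - z0| = r is a circle with center z0 and radius r.
Center = (7, 3), radius = 9

Circle with center (7, 3) and radius 9


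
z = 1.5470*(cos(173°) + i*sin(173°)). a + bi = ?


a = 1.5470*cos(173°) = 1.5470*(-0.99255) = -1.5355
b = 1.5470*sin(173°) = 1.5470*0.12187 = 0.1885

-1.5355 + 0.1885i


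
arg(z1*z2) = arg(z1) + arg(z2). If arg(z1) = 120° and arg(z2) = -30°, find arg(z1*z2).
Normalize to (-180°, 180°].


arg(z1*z2) = 120° - 30° = 90°
Normalized to (-180°, 180°]: 90°

90°


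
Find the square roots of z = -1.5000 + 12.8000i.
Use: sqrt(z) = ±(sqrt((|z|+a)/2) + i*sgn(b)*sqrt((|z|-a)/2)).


|z| = sqrt(2.25+163.84) = 12.8876
sqrt((|z|+a)/2) = sqrt((12.8876+(-1.5))/2) = sqrt(5.6938) = 2.3862
sqrt((|z|-a)/2) = sqrt((12.8876-(-1.5))/2) = sqrt(7.1938) = 2.6821

±(2.3862 + 2.6821i) i.e. 2.3862 + 2.6821i and -2.3862 - 2.6821i


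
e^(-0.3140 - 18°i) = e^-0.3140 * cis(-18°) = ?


e^-0.3140 = 0.7305
cos(-18°) = 0.9511
sin(-18°) = -0.309
Real = 0.7305*0.9511 = 0.6948
Imag = 0.7305*(-0.309) = -0.2257

0.6948 - 0.2257i


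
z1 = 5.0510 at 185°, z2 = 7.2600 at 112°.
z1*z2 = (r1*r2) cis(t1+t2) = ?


r = 5.0510 * 7.2600 = 36.6703
theta = 185° + 112° = 297° = 297° (mod 360)

36.6703 cis(297°)


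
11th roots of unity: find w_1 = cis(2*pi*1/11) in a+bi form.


Angle = 360*1/11 = 32.7273°
a = cos(32.7273°) = 0.8413
b = sin(32.7273°) = 0.5406

0.8413 + 0.5406i


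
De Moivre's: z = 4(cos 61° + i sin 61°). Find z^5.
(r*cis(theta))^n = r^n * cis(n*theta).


r^5 = 4^5 = 1024
n*theta = 5*61° = 305° = 305° (mod 360)
a = 1024*cos(305°) = 587.3423
b = 1024*sin(305°) = -838.8117

1024 cis(305°) = 587.3423 - 838.8117i


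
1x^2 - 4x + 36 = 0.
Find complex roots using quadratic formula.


disc = (-4)^2 - 4*1*36 = 16 - 144 = -128
sqrt(|disc|) = sqrt(128) = 11.3137
Real part = 4/(2*1) = 2.0000
Imag part = 11.3137/(2*1) = 5.6569

2.0000 ± 5.6569i


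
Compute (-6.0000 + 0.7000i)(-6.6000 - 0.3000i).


Real = -6*(-6.6) - 0.7*(-0.3) = 39.6 - (-0.21) = 39.81
Imag = -6*(-0.3) - (6.6)*0.7 = 1.8 - (4.62) = -2.82

39.8100 - 2.8200i


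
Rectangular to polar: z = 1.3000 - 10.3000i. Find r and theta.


r = sqrt(1.69+106.09) = sqrt(107.78) = 10.3817
theta = atan2(-10.3, 1.3) = -82.8065 degrees

r = 10.3817, theta = -82.8065 degrees


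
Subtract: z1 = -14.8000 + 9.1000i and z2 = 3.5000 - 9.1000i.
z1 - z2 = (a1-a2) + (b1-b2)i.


Real: -14.8 - 3.5 = -18.3
Imag: 9.1 + 9.1 = 18.2

-18.3000 + 18.2000i


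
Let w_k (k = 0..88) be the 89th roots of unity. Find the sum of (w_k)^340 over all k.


The roots are w_k = w^k with w = e^(2*pi*i/89), and (w^k)^340 = (w^340)^k.
So S = 1 + u + u^2 + ... + u^(88) with u = w^340.
340 = 3*89 + 73, so 340 is not a multiple of 89: u = (w^89)^3 * w^73 = w^73 ≠ 1 (w is a primitive 89th root), while u^89 = (w^89)^340 = 1.
Geometric series: S = (1 - u^89)/(1 - u) = (1 - 1)/(1 - u) = 0

S = 0


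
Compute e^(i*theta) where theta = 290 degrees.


cos(290°) = 0.3420
sin(290°) = -0.9397

e^(i*290°) = 0.3420 - 0.9397i


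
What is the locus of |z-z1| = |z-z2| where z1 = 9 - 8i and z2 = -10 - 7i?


Equal distances means the locus is the perpendicular bisector of z1 and z2.
Midpoint = ((9+(-10))/2, (-8+(-7))/2) = (-0.5000, -7.5000)

Perpendicular bisector through (-0.5000, -7.5000)


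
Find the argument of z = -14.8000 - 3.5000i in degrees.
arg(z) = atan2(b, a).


Re = -14.8, Im = -3.5
arg = atan2(-3.5, -14.8) = -166.6948 degrees

arg(z) = -166.6948 degrees


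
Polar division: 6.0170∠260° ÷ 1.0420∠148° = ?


r = 6.0170 / 1.0420 = 5.7745
theta = 260° - 148° = 112° = 112° (mod 360)

5.7745 cis(112°)


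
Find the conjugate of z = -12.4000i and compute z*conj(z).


z_bar = 12.4000i
z*z_bar = 0^2 + (-12.4)^2 = 0 + 153.76 = 153.76

z_bar = 12.4000i, z*z_bar = 153.76


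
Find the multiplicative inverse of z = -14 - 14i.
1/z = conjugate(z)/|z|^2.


|z|^2 = 196+196 = 392
1/z = (-14 + 14i)/392

1/z = -0.0357 + 0.0357i


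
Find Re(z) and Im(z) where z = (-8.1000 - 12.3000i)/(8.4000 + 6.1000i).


Multiply by conjugate: (-8.1000 - 12.3000i)(8.4000 - 6.1000i) / (8.4^2 + 6.1^2)
Numerator real = -8.1*8.4 - (12.3)*6.1 = -143.07
Numerator imag = -12.3*8.4 - (-8.1)*6.1 = -53.91
Denominator = 107.77
Re(z) = -143.07/107.77 = -1.3275
Im(z) = -53.91/107.77 = -0.5002

Re(z) = -1.3275, Im(z) = -0.5002


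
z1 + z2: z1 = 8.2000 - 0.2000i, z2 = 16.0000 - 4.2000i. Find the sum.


Real: 8.2 + 16 = 24.2
Imag: -0.2 - 4.2 = -4.4

24.2000 - 4.4000i


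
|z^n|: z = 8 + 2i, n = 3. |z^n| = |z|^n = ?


|z| = sqrt(64+4) = sqrt(68) = 8.2462
|z^3| = |z|^3 = (sqrt(68))^3 = 68*sqrt(68)

|z^3| = 68*sqrt(68) ≈ 560.7424


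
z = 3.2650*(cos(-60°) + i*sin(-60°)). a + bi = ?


a = 3.2650*cos(-60°) = 3.2650*0.5 = 1.6325
b = 3.2650*sin(-60°) = 3.2650*(-0.86603) = -2.8276

1.6325 - 2.8276i


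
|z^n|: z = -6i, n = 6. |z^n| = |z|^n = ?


|z| = sqrt(0+36) = sqrt(36) = 6
|z^6| = |z|^6 = 6^6 = 46656

|z^6| = 46656


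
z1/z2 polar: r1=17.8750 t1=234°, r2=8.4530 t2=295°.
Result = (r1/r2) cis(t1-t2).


r = 17.8750 / 8.4530 = 2.1146
theta = 234° - 295° = -61° = 299° (mod 360)

2.1146 cis(299°)


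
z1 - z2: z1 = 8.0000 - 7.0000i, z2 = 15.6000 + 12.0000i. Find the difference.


Real: 8 - 15.6 = -7.6
Imag: -7 - 12 = -19

-7.6000 - 19.0000i


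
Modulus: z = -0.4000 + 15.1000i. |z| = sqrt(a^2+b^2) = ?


|z| = sqrt((-0.4)^2 + 15.1^2) = sqrt(0.16 + 228.01) = sqrt(228.17) = 15.1053

|z| = 15.1053


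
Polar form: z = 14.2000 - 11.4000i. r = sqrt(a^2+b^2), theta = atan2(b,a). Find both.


r = sqrt(201.64+129.96) = sqrt(331.6) = 18.2099
theta = atan2(-11.4, 14.2) = -38.7581 degrees

r = 18.2099, theta = -38.7581 degrees


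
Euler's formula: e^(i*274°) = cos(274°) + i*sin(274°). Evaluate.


cos(274°) = 0.0698
sin(274°) = -0.9976

e^(i*274°) = 0.0698 - 0.9976i


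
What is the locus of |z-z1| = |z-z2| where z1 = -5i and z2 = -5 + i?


Equal distances means the locus is the perpendicular bisector of z1 and z2.
Midpoint = ((0+(-5))/2, (-5+1)/2) = (-2.5000, -2.0000)

Perpendicular bisector through (-2.5000, -2.0000)


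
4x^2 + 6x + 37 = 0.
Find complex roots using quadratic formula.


disc = 6^2 - 4*4*37 = 36 - 592 = -556
sqrt(|disc|) = sqrt(556) = 23.5797
Real part = -6/(2*4) = -0.7500
Imag part = 23.5797/(2*4) = 2.9475

-0.7500 ± 2.9475i


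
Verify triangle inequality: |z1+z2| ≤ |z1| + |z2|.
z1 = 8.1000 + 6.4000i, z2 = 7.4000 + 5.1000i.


|z1| = sqrt(8.1^2 + 6.4^2) = sqrt(106.57) = 10.3233
|z2| = sqrt(7.4^2 + 5.1^2) = sqrt(80.77) = 8.9872
z1+z2 = 15.5000 + 11.5000i
|z1+z2| = sqrt(372.5) = 19.3003
|z1|+|z2| = 10.3233 + 8.9872 = 19.3105

|z1+z2| = 19.3003 ≤ |z1|+|z2| = 19.3105 (verified)


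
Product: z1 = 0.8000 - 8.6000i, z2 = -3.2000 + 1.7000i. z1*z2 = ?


Real = 0.8*(-3.2) - (-8.6)*1.7 = -2.56 - (-14.62) = 12.06
Imag = 0.8*1.7 - (3.2)*(-8.6) = 1.36 + 27.52 = 28.88

12.0600 + 28.8800i


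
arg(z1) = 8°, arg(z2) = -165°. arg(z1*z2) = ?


arg(z1*z2) = 8° - 165° = -157°
Normalized to (-180°, 180°]: -157°

-157°


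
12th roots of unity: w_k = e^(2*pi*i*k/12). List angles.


The 12th roots of unity are cis(360k/12°) for k=0..11
Angle step = 360/12 = 30°
Primitive root: cis(30°)
Primitive root = 0.8660 + 0.5000i

12 roots at angles: 0°, 30°, 60°, 90°, 120°, 150°, 180°, 210°, 240°, 270°, 300°, 330°


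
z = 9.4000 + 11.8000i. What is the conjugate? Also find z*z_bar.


z_bar = 9.4000 - 11.8000i
z*z_bar = 9.4^2 + 11.8^2 = 88.36 + 139.24 = 227.6

z_bar = 9.4000 - 11.8000i, z*z_bar = 227.6


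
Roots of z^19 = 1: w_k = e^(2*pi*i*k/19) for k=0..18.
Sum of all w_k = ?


The sum of all 19th roots of unity is 0.
Geometric series: (1 - w^19)/(1 - w) = (1-1)/(1-w) = 0 since w^19 = 1, w ≠ 1.
Alternatively: coefficient of z^18 in z^19 - 1 is 0.

0


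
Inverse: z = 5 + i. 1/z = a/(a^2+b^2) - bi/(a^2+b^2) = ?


|z|^2 = 25+1 = 26
1/z = (5 - 1i)/26

1/z = 0.1923 - 0.0385i


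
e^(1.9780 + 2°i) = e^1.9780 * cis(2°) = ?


e^1.9780 = 7.2283
cos(2°) = 0.99939
sin(2°) = 0.0349
Real = 7.2283*0.99939 = 7.2239
Imag = 7.2283*0.0349 = 0.2523

7.2239 + 0.2523i


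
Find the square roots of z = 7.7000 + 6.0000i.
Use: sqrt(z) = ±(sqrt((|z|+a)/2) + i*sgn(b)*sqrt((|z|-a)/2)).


|z| = sqrt(59.29+36) = 9.7617
sqrt((|z|+a)/2) = sqrt((9.7617+7.7)/2) = sqrt(8.7308) = 2.9548
sqrt((|z|-a)/2) = sqrt((9.7617-7.7)/2) = sqrt(1.0308) = 1.0153

±(2.9548 + 1.0153i) i.e. 2.9548 + 1.0153i and -2.9548 - 1.0153i


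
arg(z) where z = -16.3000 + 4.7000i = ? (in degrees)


Re = -16.3, Im = 4.7
arg = atan2(4.7, -16.3) = 163.9154 degrees

arg(z) = 163.9154 degrees


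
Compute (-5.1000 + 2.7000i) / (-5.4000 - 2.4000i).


Conjugate of z2 = -5.4000 + 2.4000i
Numerator: (-5.1000 + 2.7000i)(-5.4000 + 2.4000i) = 21.0600 - 26.8200i
Denominator: (-5.4)^2 + (-2.4)^2 = 34.92
Result = (21.0600 - 26.8200i)/34.92

0.6031 - 0.7680i


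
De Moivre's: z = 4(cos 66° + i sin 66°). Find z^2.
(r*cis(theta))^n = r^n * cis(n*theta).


r^2 = 4^2 = 16
n*theta = 2*66° = 132° = 132° (mod 360)
a = 16*cos(132°) = -10.7061
b = 16*sin(132°) = 11.8903

16 cis(132°) = -10.7061 + 11.8903i


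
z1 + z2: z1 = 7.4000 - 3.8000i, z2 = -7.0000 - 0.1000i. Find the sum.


Real: 7.4 - 7 = 0.4
Imag: -3.8 - 0.1 = -3.9

0.4000 - 3.9000i


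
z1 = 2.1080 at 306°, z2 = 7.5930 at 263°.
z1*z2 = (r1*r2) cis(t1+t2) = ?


r = 2.1080 * 7.5930 = 16.0060
theta = 306° + 263° = 569° = 209° (mod 360)

16.0060 cis(209°)


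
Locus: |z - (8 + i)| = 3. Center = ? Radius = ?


|z - z0| = r is a circle with center z0 and radius r.
Center = (8, 1), radius = 3

Circle with center (8, 1) and radius 3


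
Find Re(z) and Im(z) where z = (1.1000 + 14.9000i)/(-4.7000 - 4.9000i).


Multiply by conjugate: (1.1000 + 14.9000i)(-4.7000 + 4.9000i) / ((-4.7)^2 + (-4.9)^2)
Numerator real = 1.1*(-4.7) + 14.9*(-4.9) = -78.18
Numerator imag = 14.9*(-4.7) - 1.1*(-4.9) = -64.64
Denominator = 46.1
Re(z) = -78.18/46.1 = -1.6959
Im(z) = -64.64/46.1 = -1.4022

Re(z) = -1.6959, Im(z) = -1.4022


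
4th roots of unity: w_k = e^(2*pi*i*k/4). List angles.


The 4th roots of unity are cis(360k/4°) for k=0..3
Angle step = 360/4 = 90°
Primitive root: cis(90°)
Primitive root = 0 + 1.0000i

4 roots at angles: 0°, 90°, 180°, 270°


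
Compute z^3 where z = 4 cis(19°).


r^3 = 4^3 = 64
n*theta = 3*19° = 57° = 57° (mod 360)
a = 64*cos(57°) = 34.8569
b = 64*sin(57°) = 53.6749

64 cis(57°) = 34.8569 + 53.6749i


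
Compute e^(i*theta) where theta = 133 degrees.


cos(133°) = -0.6820
sin(133°) = 0.7314

e^(i*133°) = -0.6820 + 0.7314i


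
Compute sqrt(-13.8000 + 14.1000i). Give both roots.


|z| = sqrt(190.44+198.81) = 19.7294
sqrt((|z|+a)/2) = sqrt((19.7294+(-13.8))/2) = sqrt(2.9647) = 1.7218
sqrt((|z|-a)/2) = sqrt((19.7294-(-13.8))/2) = sqrt(16.7647) = 4.0945

±(1.7218 + 4.0945i) i.e. 1.7218 + 4.0945i and -1.7218 - 4.0945i


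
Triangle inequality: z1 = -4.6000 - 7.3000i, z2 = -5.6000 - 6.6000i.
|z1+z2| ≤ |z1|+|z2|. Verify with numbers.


|z1| = sqrt((-4.6)^2 + (-7.3)^2) = sqrt(74.45) = 8.6284
|z2| = sqrt((-5.6)^2 + (-6.6)^2) = sqrt(74.92) = 8.6556
z1+z2 = -10.2000 - 13.9000i
|z1+z2| = sqrt(297.25) = 17.2409
|z1|+|z2| = 8.6284 + 8.6556 = 17.2840

|z1+z2| = 17.2409 ≤ |z1|+|z2| = 17.2840 (verified)


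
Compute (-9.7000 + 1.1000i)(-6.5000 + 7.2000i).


Real = -9.7*(-6.5) - 1.1*7.2 = 63.05 - 7.92 = 55.13
Imag = -9.7*7.2 - (6.5)*1.1 = -69.84 - (7.15) = -76.99

55.1300 - 76.9900i


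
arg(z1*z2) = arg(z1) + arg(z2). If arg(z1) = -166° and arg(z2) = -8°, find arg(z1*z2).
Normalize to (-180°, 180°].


arg(z1*z2) = -166° - 8° = -174°
Normalized to (-180°, 180°]: -174°

-174°


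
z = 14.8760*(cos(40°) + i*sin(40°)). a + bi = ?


a = 14.8760*cos(40°) = 14.8760*0.766044 = 11.3957
b = 14.8760*sin(40°) = 14.8760*0.64279 = 9.5621

11.3957 + 9.5621i


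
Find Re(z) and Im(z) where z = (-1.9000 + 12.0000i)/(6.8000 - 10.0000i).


Multiply by conjugate: (-1.9000 + 12.0000i)(6.8000 + 10.0000i) / (6.8^2 + (-10)^2)
Numerator real = -1.9*6.8 + 12*(-10) = -132.92
Numerator imag = 12*6.8 - (-1.9)*(-10) = 62.6
Denominator = 146.24
Re(z) = -132.92/146.24 = -0.9089
Im(z) = 62.6/146.24 = 0.4281

Re(z) = -0.9089, Im(z) = 0.4281


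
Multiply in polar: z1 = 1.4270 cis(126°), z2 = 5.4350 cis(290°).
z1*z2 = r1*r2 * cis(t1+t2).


r = 1.4270 * 5.4350 = 7.7557
theta = 126° + 290° = 416° = 56° (mod 360)

7.7557 cis(56°)


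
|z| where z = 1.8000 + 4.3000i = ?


|z| = sqrt(1.8^2 + 4.3^2) = sqrt(3.24 + 18.49) = sqrt(21.73) = 4.6615

|z| = 4.6615


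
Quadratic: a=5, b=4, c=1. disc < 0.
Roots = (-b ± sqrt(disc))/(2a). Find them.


disc = 4^2 - 4*5*1 = 16 - 20 = -4
sqrt(|disc|) = sqrt(4) = 2.0000
Real part = -4/(2*5) = -0.4000
Imag part = 2.0000/(2*5) = 0.2000

-0.4000 ± 0.2000i


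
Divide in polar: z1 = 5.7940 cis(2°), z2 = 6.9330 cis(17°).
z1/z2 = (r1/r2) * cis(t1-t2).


r = 5.7940 / 6.9330 = 0.8357
theta = 2° - 17° = -15° = 345° (mod 360)

0.8357 cis(345°)


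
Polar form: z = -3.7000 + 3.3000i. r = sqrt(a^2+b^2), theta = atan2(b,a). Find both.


r = sqrt(13.69+10.89) = sqrt(24.58) = 4.9578
theta = atan2(3.3, -3.7) = 138.2705 degrees

r = 4.9578, theta = 138.2705 degrees


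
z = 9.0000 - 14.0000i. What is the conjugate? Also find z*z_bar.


z_bar = 9.0000 + 14.0000i
z*z_bar = 9^2 + (-14)^2 = 81 + 196 = 277

z_bar = 9.0000 + 14.0000i, z*z_bar = 277


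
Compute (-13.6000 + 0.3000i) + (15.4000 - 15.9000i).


Real: -13.6 + 15.4 = 1.8
Imag: 0.3 - 15.9 = -15.6

1.8000 - 15.6000i


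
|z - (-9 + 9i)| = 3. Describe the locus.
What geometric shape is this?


|z - z0| = r is a circle with center z0 and radius r.
Center = (-9, 9), radius = 3

Circle with center (-9, 9) and radius 3


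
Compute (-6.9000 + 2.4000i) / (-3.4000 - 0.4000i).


Conjugate of z2 = -3.4000 + 0.4000i
Numerator: (-6.9000 + 2.4000i)(-3.4000 + 0.4000i) = 22.5000 - 10.9200i
Denominator: (-3.4)^2 + (-0.4)^2 = 11.72
Result = (22.5000 - 10.9200i)/11.72

1.9198 - 0.9317i


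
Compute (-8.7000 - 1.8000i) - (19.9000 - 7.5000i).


Real: -8.7 - 19.9 = -28.6
Imag: -1.8 + 7.5 = 5.7

-28.6000 + 5.7000i


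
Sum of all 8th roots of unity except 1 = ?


With w = e^(2*pi*i/8), all 8 of the 8th roots of unity w^0 = 1, w, ..., w^(7) sum to 0: 1 + w + ... + w^(7) = (1 - w^8)/(1 - w) = 0 since w^8 = 1, w ≠ 1.
Removing the root 1: w + w^2 + ... + w^(7) = 0 - 1 = -1

Sum = -1


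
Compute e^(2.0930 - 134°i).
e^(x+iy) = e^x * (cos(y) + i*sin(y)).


e^2.0930 = 8.1092
cos(-134°) = -0.69466
sin(-134°) = -0.71934
Real = 8.1092*(-0.69466) = -5.6331
Imag = 8.1092*(-0.71934) = -5.8333

-5.6331 - 5.8333i


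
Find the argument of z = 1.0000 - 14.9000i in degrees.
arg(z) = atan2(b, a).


Re = 1, Im = -14.9
arg = atan2(-14.9, 1) = -86.1604 degrees

arg(z) = -86.1604 degrees


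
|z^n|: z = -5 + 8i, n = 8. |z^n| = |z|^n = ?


|z| = sqrt(25+64) = sqrt(89) = 9.4340
|z^8| = |z|^8 = (sqrt(89))^8 = 89^4 = 62742241

|z^8| = 62742241


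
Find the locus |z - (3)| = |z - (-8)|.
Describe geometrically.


Equal distances means the locus is the perpendicular bisector of z1 and z2.
Midpoint = ((3+(-8))/2, (0+0)/2) = (-2.5000, 0)

Perpendicular bisector through (-2.5000, 0)


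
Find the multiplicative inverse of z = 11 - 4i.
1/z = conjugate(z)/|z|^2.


|z|^2 = 121+16 = 137
1/z = (11 + 4i)/137

1/z = 0.0803 + 0.0292i


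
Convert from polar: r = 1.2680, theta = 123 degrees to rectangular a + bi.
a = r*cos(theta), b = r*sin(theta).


a = 1.2680*cos(123°) = 1.2680*(-0.5446) = -0.6906
b = 1.2680*sin(123°) = 1.2680*0.83867 = 1.0634

-0.6906 + 1.0634i


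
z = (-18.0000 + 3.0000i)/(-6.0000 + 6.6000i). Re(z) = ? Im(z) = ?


Multiply by conjugate: (-18.0000 + 3.0000i)(-6.0000 - 6.6000i) / ((-6)^2 + 6.6^2)
Numerator real = -18*(-6) + 3*6.6 = 127.8
Numerator imag = 3*(-6) - (-18)*6.6 = 100.8
Denominator = 79.56
Re(z) = 127.8/79.56 = 1.6063
Im(z) = 100.8/79.56 = 1.2670

Re(z) = 1.6063, Im(z) = 1.2670


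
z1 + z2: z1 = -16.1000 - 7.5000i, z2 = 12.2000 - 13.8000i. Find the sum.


Real: -16.1 + 12.2 = -3.9
Imag: -7.5 - 13.8 = -21.3

-3.9000 - 21.3000i


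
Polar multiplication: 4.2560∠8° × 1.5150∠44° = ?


r = 4.2560 * 1.5150 = 6.4478
theta = 8° + 44° = 52° = 52° (mod 360)

6.4478 cis(52°)


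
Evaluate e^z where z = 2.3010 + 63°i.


e^2.3010 = 9.9842
cos(63°) = 0.45399
sin(63°) = 0.89101
Real = 9.9842*0.45399 = 4.5327
Imag = 9.9842*0.89101 = 8.8960

4.5327 + 8.8960i


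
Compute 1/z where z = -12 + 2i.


|z|^2 = 144+4 = 148
1/z = (-12 - 2i)/148

1/z = -0.0811 - 0.0135i


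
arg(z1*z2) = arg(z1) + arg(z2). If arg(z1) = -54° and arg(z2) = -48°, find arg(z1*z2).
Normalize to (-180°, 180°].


arg(z1*z2) = -54° - 48° = -102°
Normalized to (-180°, 180°]: -102°

-102°


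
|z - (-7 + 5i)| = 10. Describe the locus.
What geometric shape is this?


|z - z0| = r is a circle with center z0 and radius r.
Center = (-7, 5), radius = 10

Circle with center (-7, 5) and radius 10


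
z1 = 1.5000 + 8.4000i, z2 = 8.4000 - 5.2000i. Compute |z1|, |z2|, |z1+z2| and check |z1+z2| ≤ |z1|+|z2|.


|z1| = sqrt(1.5^2 + 8.4^2) = sqrt(72.81) = 8.5329
|z2| = sqrt(8.4^2 + (-5.2)^2) = sqrt(97.6) = 9.8793
z1+z2 = 9.9000 + 3.2000i
|z1+z2| = sqrt(108.25) = 10.4043
|z1|+|z2| = 8.5329 + 9.8793 = 18.4122

|z1+z2| = 10.4043 ≤ |z1|+|z2| = 18.4122 (verified)


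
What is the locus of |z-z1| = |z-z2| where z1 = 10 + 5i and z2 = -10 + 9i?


Equal distances means the locus is the perpendicular bisector of z1 and z2.
Midpoint = ((10+(-10))/2, (5+9)/2) = (0, 7.0000)

Perpendicular bisector through (0, 7.0000)


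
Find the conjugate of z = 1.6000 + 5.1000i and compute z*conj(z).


z_bar = 1.6000 - 5.1000i
z*z_bar = 1.6^2 + 5.1^2 = 2.56 + 26.01 = 28.57

z_bar = 1.6000 - 5.1000i, z*z_bar = 28.57


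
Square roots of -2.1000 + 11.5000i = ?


|z| = sqrt(4.41+132.25) = 11.6902
sqrt((|z|+a)/2) = sqrt((11.6902+(-2.1))/2) = sqrt(4.7951) = 2.1898
sqrt((|z|-a)/2) = sqrt((11.6902-(-2.1))/2) = sqrt(6.8951) = 2.6258

±(2.1898 + 2.6258i) i.e. 2.1898 + 2.6258i and -2.1898 - 2.6258i


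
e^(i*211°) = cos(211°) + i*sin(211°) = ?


cos(211°) = -0.8572
sin(211°) = -0.5150

e^(i*211°) = -0.8572 - 0.5150i


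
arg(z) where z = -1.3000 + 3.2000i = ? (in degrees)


Re = -1.3, Im = 3.2
arg = atan2(3.2, -1.3) = 112.1094 degrees

arg(z) = 112.1094 degrees


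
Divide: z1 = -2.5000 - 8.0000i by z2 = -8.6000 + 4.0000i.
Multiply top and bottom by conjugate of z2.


Conjugate of z2 = -8.6000 - 4.0000i
Numerator: (-2.5000 - 8.0000i)(-8.6000 - 4.0000i) = -10.5000 + 78.8000i
Denominator: (-8.6)^2 + 4^2 = 89.96
Result = (-10.5000 + 78.8000i)/89.96

-0.1167 + 0.8759i


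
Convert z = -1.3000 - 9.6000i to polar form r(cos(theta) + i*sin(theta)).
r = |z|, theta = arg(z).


r = sqrt(1.69+92.16) = sqrt(93.85) = 9.6876
theta = atan2(-9.6, -1.3) = -97.7119 degrees

r = 9.6876, theta = -97.7119 degrees


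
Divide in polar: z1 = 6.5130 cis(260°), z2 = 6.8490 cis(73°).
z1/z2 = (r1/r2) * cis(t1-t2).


r = 6.5130 / 6.8490 = 0.9509
theta = 260° - 73° = 187° = 187° (mod 360)

0.9509 cis(187°)


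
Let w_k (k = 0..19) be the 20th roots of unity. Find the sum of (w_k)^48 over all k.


The roots are w_k = w^k with w = e^(2*pi*i/20), and (w^k)^48 = (w^48)^k.
So S = 1 + u + u^2 + ... + u^(19) with u = w^48.
48 = 2*20 + 8, so 48 is not a multiple of 20: u = (w^20)^2 * w^8 = w^8 ≠ 1 (w is a primitive 20th root), while u^20 = (w^20)^48 = 1.
Geometric series: S = (1 - u^20)/(1 - u) = (1 - 1)/(1 - u) = 0

S = 0


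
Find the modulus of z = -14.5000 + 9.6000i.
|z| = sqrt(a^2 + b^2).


|z| = sqrt((-14.5)^2 + 9.6^2) = sqrt(210.25 + 92.16) = sqrt(302.41) = 17.3899

|z| = 17.3899


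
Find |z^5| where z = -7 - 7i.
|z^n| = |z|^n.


|z| = sqrt(49+49) = sqrt(98) = 9.8995
|z^5| = |z|^5 = (sqrt(98))^5 = 98^2 * sqrt(98) = 9604*sqrt(98)

|z^5| = 9604*sqrt(98) ≈ 95074.7494


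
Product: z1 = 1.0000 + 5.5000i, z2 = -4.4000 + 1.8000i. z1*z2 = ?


Real = 1*(-4.4) - 5.5*1.8 = -4.4 - 9.9 = -14.3
Imag = 1*1.8 - (4.4)*5.5 = 1.8 - (24.2) = -22.4

-14.3000 - 22.4000i


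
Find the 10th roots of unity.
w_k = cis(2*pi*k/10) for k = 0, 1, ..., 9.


The 10th roots of unity are cis(360k/10°) for k=0..9
Angle step = 360/10 = 36°
Primitive root: cis(36°)
Primitive root = 0.8090 + 0.5878i

10 roots at angles: 0°, 36°, 72°, 108°, 144°, 180°, 216°, 252°, 288°, 324°


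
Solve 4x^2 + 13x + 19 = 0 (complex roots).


disc = 13^2 - 4*4*19 = 169 - 304 = -135
sqrt(|disc|) = sqrt(135) = 11.6190
Real part = -13/(2*4) = -1.6250
Imag part = 11.6190/(2*4) = 1.4524

-1.6250 ± 1.4524i


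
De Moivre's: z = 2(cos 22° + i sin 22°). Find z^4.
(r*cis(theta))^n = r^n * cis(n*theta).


r^4 = 2^4 = 16
n*theta = 4*22° = 88° = 88° (mod 360)
a = 16*cos(88°) = 0.5584
b = 16*sin(88°) = 15.9903

16 cis(88°) = 0.5584 + 15.9903i


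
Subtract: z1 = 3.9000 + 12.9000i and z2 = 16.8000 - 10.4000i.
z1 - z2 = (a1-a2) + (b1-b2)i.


Real: 3.9 - 16.8 = -12.9
Imag: 12.9 + 10.4 = 23.3

-12.9000 + 23.3000i


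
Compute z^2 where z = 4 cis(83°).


r^2 = 4^2 = 16
n*theta = 2*83° = 166° = 166° (mod 360)
a = 16*cos(166°) = -15.5247
b = 16*sin(166°) = 3.8708

16 cis(166°) = -15.5247 + 3.8708i


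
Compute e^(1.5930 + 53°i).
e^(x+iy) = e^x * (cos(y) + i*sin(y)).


e^1.5930 = 4.9185
cos(53°) = 0.6018
sin(53°) = 0.79864
Real = 4.9185*0.6018 = 2.9600
Imag = 4.9185*0.79864 = 3.9281

2.9600 + 3.9281i


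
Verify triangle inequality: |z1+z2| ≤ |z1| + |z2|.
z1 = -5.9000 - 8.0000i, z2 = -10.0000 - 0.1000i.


|z1| = sqrt((-5.9)^2 + (-8)^2) = sqrt(98.81) = 9.9403
|z2| = sqrt((-10)^2 + (-0.1)^2) = sqrt(100.01) = 10.0005
z1+z2 = -15.9000 - 8.1000i
|z1+z2| = sqrt(318.42) = 17.8443
|z1|+|z2| = 9.9403 + 10.0005 = 19.9408

|z1+z2| = 17.8443 ≤ |z1|+|z2| = 19.9408 (verified)


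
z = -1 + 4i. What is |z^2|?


|z| = sqrt(1+16) = sqrt(17) = 4.1231
|z^2| = |z|^2 = (sqrt(17))^2 = 17

|z^2| = 17


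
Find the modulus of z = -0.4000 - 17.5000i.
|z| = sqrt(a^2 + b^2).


|z| = sqrt((-0.4)^2 + (-17.5)^2) = sqrt(0.16 + 306.25) = sqrt(306.41) = 17.5046

|z| = 17.5046


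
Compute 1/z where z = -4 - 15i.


|z|^2 = 16+225 = 241
1/z = (-4 + 15i)/241

1/z = -0.0166 + 0.0622i


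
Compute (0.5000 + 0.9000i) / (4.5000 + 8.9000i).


Conjugate of z2 = 4.5000 - 8.9000i
Numerator: (0.5000 + 0.9000i)(4.5000 - 8.9000i) = 10.2600 - 0.4000i
Denominator: 4.5^2 + 8.9^2 = 99.46
Result = (10.2600 - 0.4000i)/99.46

0.1032 - 0.0040i


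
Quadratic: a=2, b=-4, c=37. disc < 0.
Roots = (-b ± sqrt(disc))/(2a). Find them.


disc = (-4)^2 - 4*2*37 = 16 - 296 = -280
sqrt(|disc|) = sqrt(280) = 16.7332
Real part = 4/(2*2) = 1.0000
Imag part = 16.7332/(2*2) = 4.1833

1.0000 ± 4.1833i


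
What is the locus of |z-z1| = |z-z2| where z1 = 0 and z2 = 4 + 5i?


Equal distances means the locus is the perpendicular bisector of z1 and z2.
Midpoint = ((0+4)/2, (0+5)/2) = (2.0000, 2.5000)

Perpendicular bisector through (2.0000, 2.5000)


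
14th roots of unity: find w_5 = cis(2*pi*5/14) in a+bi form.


Angle = 360*5/14 = 128.5714°
a = cos(128.5714°) = -0.6235
b = sin(128.5714°) = 0.7818

-0.6235 + 0.7818i


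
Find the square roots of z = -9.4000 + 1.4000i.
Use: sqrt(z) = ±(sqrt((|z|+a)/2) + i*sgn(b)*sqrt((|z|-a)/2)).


|z| = sqrt(88.36+1.96) = 9.5037
sqrt((|z|+a)/2) = sqrt((9.5037+(-9.4))/2) = sqrt(0.0518) = 0.2277
sqrt((|z|-a)/2) = sqrt((9.5037-(-9.4))/2) = sqrt(9.4518) = 3.0744

±(0.2277 + 3.0744i) i.e. 0.2277 + 3.0744i and -0.2277 - 3.0744i


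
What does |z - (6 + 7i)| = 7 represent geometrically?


|z - z0| = r is a circle with center z0 and radius r.
Center = (6, 7), radius = 7

Circle with center (6, 7) and radius 7


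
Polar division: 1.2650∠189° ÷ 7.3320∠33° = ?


r = 1.2650 / 7.3320 = 0.1725
theta = 189° - 33° = 156° = 156° (mod 360)

0.1725 cis(156°)


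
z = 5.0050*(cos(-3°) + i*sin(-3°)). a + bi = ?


a = 5.0050*cos(-3°) = 5.0050*0.99863 = 4.9981
b = 5.0050*sin(-3°) = 5.0050*(-0.052336) = -0.2619

4.9981 - 0.2619i


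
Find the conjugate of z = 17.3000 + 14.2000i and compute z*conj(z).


z_bar = 17.3000 - 14.2000i
z*z_bar = 17.3^2 + 14.2^2 = 299.29 + 201.64 = 500.93

z_bar = 17.3000 - 14.2000i, z*z_bar = 500.93


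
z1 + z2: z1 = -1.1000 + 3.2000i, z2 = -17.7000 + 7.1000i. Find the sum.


Real: -1.1 - 17.7 = -18.8
Imag: 3.2 + 7.1 = 10.3

-18.8000 + 10.3000i


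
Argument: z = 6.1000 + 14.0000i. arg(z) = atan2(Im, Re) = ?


Re = 6.1, Im = 14
arg = atan2(14, 6.1) = 66.4566 degrees

arg(z) = 66.4566 degrees


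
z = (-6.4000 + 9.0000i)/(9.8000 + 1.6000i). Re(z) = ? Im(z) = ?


Multiply by conjugate: (-6.4000 + 9.0000i)(9.8000 - 1.6000i) / (9.8^2 + 1.6^2)
Numerator real = -6.4*9.8 + 9*1.6 = -48.32
Numerator imag = 9*9.8 - (-6.4)*1.6 = 98.44
Denominator = 98.6
Re(z) = -48.32/98.6 = -0.4901
Im(z) = 98.44/98.6 = 0.9984

Re(z) = -0.4901, Im(z) = 0.9984


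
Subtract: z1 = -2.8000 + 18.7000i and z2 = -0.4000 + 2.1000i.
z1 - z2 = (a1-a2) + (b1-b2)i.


Real: -2.8 + 0.4 = -2.4
Imag: 18.7 - 2.1 = 16.6

-2.4000 + 16.6000i


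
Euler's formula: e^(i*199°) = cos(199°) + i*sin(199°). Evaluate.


cos(199°) = -0.9455
sin(199°) = -0.3256

e^(i*199°) = -0.9455 - 0.3256i


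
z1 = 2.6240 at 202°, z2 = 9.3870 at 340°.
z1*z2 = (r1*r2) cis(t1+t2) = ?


r = 2.6240 * 9.3870 = 24.6315
theta = 202° + 340° = 542° = 182° (mod 360)

24.6315 cis(182°)


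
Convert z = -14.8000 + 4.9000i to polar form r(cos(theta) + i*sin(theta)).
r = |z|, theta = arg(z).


r = sqrt(219.04+24.01) = sqrt(243.05) = 15.5901
theta = atan2(4.9, -14.8) = 161.6813 degrees

r = 15.5901, theta = 161.6813 degrees


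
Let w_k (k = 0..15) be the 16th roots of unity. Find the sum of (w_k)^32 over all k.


The roots are w_k = w^k with w = e^(2*pi*i/16), and (w^k)^32 = (w^32)^k.
So S = 1 + u + u^2 + ... + u^(15) with u = w^32.
32 = 2*16 + 0, so 32 is a multiple of 16 and u = (w^16)^2 = 1.
Every one of the 16 terms equals 1: S = 16

S = 16


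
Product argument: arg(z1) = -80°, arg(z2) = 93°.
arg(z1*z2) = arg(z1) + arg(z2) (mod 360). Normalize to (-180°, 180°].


arg(z1*z2) = -80° + 93° = 13°
Normalized to (-180°, 180°]: 13°

13°


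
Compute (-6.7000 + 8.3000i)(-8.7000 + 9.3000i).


Real = -6.7*(-8.7) - 8.3*9.3 = 58.29 - 77.19 = -18.9
Imag = -6.7*9.3 - (8.7)*8.3 = -62.31 - (72.21) = -134.52

-18.9000 - 134.5200i


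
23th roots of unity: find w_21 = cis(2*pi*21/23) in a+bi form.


Angle = 360*21/23 = 328.6957°
a = cos(328.6957°) = 0.8544
b = sin(328.6957°) = -0.5196

0.8544 - 0.5196i


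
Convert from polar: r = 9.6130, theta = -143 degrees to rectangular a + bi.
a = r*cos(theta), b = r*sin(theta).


a = 9.6130*cos(-143°) = 9.6130*(-0.79864) = -7.6773
b = 9.6130*sin(-143°) = 9.6130*(-0.601815) = -5.7852

-7.6773 - 5.7852i


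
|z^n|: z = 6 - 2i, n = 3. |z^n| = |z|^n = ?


|z| = sqrt(36+4) = sqrt(40) = 6.3246
|z^3| = |z|^3 = (sqrt(40))^3 = 40*sqrt(40)

|z^3| = 40*sqrt(40) ≈ 252.9822


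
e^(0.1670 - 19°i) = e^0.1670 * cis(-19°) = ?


e^0.1670 = 1.18175
cos(-19°) = 0.94552
sin(-19°) = -0.32557
Real = 1.18175*0.94552 = 1.1174
Imag = 1.18175*(-0.32557) = -0.3847

1.1174 - 0.3847i


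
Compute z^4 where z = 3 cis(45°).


r^4 = 3^4 = 81
n*theta = 4*45° = 180° = 180° (mod 360)
a = 81*cos(180°) = -81.0000
b = 81*sin(180°) = 0

81 cis(180°) = -81.0000 + 0i


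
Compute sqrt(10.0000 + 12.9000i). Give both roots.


|z| = sqrt(100+166.41) = 16.3221
sqrt((|z|+a)/2) = sqrt((16.3221+10)/2) = sqrt(13.1610) = 3.6278
sqrt((|z|-a)/2) = sqrt((16.3221-10)/2) = sqrt(3.1610) = 1.7779

±(3.6278 + 1.7779i) i.e. 3.6278 + 1.7779i and -3.6278 - 1.7779i
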